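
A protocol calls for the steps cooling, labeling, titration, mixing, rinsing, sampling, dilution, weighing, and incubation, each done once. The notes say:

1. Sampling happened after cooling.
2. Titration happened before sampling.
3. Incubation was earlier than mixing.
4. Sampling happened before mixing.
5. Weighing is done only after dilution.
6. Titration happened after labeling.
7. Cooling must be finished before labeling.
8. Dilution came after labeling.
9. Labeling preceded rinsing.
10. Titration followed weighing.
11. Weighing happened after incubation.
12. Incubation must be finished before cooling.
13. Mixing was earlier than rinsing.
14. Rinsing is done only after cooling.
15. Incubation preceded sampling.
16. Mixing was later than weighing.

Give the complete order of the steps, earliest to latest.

incubation, cooling, labeling, dilution, weighing, titration, sampling, mixing, rinsing

The constraints fix every adjacent pair, so only one ordering works:
incubation → cooling → labeling → dilution → weighing → titration → sampling → mixing → rinsing.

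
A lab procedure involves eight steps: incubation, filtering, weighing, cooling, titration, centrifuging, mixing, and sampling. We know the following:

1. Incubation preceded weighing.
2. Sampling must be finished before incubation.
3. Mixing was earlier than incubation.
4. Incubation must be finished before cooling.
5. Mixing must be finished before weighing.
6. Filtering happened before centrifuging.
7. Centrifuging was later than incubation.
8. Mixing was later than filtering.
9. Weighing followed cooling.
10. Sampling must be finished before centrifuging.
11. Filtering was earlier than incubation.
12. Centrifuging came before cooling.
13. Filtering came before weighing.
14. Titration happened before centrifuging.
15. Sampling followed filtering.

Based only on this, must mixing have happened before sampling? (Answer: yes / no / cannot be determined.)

No chain of stated constraints runs from mixing to sampling, and none runs from sampling to mixing either.
So the relative order of mixing and sampling is not fixed by the given facts.

cannot be determined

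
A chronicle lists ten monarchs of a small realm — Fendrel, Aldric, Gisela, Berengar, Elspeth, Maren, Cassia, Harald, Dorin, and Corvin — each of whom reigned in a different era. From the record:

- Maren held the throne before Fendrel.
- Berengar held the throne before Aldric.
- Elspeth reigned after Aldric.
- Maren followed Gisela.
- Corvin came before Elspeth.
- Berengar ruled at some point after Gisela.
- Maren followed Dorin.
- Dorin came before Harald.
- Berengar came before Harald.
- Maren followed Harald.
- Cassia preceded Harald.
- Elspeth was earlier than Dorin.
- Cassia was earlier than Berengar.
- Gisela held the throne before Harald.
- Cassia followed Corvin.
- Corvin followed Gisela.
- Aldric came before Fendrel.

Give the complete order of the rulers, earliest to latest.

The constraints fix every adjacent pair, so only one ordering works:
Gisela → Corvin → Cassia → Berengar → Aldric → Elspeth → Dorin → Harald → Maren → Fendrel.

Gisela, Corvin, Cassia, Berengar, Aldric, Elspeth, Dorin, Harald, Maren, Fendrel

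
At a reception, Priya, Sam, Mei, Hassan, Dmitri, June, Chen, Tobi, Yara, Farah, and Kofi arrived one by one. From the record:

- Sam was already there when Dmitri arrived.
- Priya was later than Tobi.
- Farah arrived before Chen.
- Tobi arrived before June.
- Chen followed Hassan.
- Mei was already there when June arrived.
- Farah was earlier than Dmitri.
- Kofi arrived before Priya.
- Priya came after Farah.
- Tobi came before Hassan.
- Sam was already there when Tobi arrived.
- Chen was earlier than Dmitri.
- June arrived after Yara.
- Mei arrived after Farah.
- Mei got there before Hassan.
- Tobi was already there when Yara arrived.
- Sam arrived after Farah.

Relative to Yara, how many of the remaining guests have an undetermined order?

6

Forced before Yara: Farah, Sam, and Tobi; forced after Yara: June.
That leaves Chen, Dmitri, Hassan, Kofi, Mei, and Priya with no forced order relative to Yara — 6.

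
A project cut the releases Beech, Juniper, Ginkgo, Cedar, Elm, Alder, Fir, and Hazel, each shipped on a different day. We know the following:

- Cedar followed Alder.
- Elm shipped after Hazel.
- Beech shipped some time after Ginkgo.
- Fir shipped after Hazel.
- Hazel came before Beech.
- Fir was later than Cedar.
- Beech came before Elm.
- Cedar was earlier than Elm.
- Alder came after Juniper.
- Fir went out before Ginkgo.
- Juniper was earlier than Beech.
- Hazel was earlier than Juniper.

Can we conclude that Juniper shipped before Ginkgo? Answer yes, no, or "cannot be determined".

yes

Chain the constraints: Juniper → Alder → Cedar → Fir → Ginkgo. Each link is directly stated, so Juniper comes before Ginkgo.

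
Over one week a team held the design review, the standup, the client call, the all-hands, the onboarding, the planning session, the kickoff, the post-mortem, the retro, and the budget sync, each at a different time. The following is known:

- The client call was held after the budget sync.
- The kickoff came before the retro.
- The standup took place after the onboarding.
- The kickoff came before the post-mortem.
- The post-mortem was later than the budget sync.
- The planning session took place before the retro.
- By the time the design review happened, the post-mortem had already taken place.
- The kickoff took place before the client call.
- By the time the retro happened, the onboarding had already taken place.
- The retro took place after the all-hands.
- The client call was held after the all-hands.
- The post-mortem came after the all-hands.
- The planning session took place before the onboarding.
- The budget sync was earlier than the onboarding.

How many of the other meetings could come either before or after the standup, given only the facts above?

Forced before the standup: the budget sync, the onboarding, and the planning session.
That leaves the all-hands, the client call, the design review, the kickoff, the post-mortem, and the retro with no forced order relative to the standup — 6.

6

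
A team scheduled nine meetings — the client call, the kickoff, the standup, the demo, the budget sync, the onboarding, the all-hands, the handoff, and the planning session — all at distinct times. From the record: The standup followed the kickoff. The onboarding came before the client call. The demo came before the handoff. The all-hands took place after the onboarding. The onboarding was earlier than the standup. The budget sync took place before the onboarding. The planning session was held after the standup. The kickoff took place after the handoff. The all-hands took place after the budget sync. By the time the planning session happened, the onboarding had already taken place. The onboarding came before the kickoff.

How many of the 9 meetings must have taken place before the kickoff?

Directly stated before the kickoff: the handoff and the onboarding.
The budget sync reaches the kickoff via the budget sync → the onboarding → the kickoff.
The demo reaches the kickoff via the demo → the handoff → the kickoff.
No chain forces the all-hands (or any of the others) ahead of the kickoff.
That's the budget sync, the demo, the handoff, and the onboarding — 4 in all.

4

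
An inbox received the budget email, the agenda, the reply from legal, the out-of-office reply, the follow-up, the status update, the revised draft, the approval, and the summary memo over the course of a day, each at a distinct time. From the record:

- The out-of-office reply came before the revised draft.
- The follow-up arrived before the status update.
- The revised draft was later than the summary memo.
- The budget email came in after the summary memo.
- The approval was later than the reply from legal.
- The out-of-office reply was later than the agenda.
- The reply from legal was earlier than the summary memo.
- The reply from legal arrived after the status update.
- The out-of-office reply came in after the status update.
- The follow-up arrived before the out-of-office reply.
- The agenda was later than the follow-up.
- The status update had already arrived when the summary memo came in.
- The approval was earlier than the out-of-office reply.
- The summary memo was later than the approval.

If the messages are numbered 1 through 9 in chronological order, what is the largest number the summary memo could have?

7

The summary memo must come before the budget email and the revised draft — 2 messages forced after it.
Everything else can be placed before the summary memo in some valid order, so the summary memo can sit as late as position 9 − 2 = 7.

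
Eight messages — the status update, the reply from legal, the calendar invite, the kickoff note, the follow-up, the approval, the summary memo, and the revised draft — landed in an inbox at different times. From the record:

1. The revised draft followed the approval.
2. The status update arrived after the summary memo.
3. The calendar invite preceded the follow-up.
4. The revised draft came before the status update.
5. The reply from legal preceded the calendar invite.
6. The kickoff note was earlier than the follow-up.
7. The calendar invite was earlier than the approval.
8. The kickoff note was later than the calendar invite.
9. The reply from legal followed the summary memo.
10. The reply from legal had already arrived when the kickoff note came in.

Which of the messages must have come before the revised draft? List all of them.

the approval, the calendar invite, the reply from legal, the summary memo

Directly stated before the revised draft: the approval.
The calendar invite reaches the revised draft via the calendar invite → the approval → the revised draft.
The reply from legal reaches the revised draft via the reply from legal → the calendar invite → the approval → the revised draft.
The summary memo reaches the revised draft via the summary memo → the reply from legal → the calendar invite → the approval → the revised draft.
No chain forces the status update (or any of the others) ahead of the revised draft.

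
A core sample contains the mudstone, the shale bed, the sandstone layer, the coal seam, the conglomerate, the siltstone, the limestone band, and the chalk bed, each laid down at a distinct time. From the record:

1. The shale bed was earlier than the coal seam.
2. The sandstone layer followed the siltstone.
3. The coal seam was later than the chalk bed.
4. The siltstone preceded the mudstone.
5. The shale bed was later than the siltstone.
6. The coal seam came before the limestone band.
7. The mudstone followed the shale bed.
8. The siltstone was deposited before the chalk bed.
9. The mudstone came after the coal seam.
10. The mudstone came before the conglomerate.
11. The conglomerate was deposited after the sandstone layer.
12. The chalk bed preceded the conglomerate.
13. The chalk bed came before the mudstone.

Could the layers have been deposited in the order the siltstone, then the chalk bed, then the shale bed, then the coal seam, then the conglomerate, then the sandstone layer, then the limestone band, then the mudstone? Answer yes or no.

no

The constraints require the mudstone before the conglomerate, but in the proposed sequence the conglomerate appears ahead of the mudstone. That one violation is enough.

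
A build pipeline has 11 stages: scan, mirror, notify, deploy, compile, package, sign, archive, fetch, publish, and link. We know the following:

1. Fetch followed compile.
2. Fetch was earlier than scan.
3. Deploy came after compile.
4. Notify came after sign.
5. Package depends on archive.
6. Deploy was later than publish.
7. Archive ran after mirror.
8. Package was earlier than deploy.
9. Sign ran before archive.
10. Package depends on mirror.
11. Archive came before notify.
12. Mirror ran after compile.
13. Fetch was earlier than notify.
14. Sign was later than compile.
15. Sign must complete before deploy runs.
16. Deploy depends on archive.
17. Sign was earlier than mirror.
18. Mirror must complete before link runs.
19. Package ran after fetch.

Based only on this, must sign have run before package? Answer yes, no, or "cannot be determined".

yes

Chain the constraints: sign → archive → package. Each link is directly stated, so sign comes before package.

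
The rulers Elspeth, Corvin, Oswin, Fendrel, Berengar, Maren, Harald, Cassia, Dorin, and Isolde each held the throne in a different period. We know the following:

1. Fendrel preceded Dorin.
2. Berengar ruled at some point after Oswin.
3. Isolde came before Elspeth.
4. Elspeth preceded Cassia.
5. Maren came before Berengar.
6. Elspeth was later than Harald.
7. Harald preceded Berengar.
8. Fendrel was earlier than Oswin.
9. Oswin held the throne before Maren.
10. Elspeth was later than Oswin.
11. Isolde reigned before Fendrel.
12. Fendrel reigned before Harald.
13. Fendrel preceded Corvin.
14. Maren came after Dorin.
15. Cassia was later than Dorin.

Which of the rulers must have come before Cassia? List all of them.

Directly stated before Cassia: Dorin and Elspeth.
Fendrel reaches Cassia via Fendrel → Dorin → Cassia.
Harald reaches Cassia via Harald → Elspeth → Cassia.
Isolde reaches Cassia via Isolde → Elspeth → Cassia.
Likewise Oswin reaches Cassia by chaining the stated constraints.

Dorin, Elspeth, Fendrel, Harald, Isolde, Oswin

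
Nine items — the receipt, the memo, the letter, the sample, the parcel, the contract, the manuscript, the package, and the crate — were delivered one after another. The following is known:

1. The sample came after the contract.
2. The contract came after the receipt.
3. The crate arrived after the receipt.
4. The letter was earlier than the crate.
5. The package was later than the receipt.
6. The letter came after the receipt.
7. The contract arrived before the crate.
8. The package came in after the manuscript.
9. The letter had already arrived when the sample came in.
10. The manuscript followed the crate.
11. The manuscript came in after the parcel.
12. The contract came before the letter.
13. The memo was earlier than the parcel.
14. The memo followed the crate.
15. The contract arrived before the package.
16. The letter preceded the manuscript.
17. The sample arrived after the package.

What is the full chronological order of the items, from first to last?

the receipt, the contract, the letter, the crate, the memo, the parcel, the manuscript, the package, the sample

The constraints fix every adjacent pair, so only one ordering works:
the receipt → the contract → the letter → the crate → the memo → the parcel → the manuscript → the package → the sample.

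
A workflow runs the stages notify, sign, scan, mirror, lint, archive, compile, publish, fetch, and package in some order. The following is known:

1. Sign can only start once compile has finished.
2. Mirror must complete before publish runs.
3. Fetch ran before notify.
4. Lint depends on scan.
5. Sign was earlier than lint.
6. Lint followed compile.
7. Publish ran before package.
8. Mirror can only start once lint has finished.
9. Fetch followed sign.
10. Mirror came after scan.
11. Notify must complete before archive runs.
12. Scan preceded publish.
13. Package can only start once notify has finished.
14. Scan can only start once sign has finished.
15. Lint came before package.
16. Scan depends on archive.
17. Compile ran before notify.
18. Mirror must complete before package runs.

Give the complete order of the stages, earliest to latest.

The constraints fix every adjacent pair, so only one ordering works:
compile → sign → fetch → notify → archive → scan → lint → mirror → publish → package.

compile, sign, fetch, notify, archive, scan, lint, mirror, publish, package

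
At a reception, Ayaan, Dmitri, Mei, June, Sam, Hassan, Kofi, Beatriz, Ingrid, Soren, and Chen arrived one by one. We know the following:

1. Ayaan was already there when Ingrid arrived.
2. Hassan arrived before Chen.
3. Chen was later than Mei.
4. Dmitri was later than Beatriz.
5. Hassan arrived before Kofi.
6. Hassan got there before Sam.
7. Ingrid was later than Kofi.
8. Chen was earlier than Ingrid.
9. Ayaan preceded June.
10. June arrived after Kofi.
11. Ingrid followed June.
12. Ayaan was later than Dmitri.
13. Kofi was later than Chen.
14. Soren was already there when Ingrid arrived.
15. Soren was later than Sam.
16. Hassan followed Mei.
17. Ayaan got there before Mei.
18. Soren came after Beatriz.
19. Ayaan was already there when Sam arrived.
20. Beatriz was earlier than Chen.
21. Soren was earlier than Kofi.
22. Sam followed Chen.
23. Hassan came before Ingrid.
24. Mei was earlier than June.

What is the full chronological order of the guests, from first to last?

Beatriz, Dmitri, Ayaan, Mei, Hassan, Chen, Sam, Soren, Kofi, June, Ingrid

The constraints fix every adjacent pair, so only one ordering works:
Beatriz → Dmitri → Ayaan → Mei → Hassan → Chen → Sam → Soren → Kofi → June → Ingrid.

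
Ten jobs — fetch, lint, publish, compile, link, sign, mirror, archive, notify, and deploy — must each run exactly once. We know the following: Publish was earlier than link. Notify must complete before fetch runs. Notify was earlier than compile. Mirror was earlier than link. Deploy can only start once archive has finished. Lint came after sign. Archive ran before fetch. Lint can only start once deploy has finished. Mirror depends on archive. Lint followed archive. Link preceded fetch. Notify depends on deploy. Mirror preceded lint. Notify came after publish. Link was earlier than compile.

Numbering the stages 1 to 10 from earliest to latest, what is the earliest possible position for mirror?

Archive must come before mirror — 1 forced predecessor.
Nothing else is forced ahead of mirror, so its earliest slot is position 1 + 1 = 2.

2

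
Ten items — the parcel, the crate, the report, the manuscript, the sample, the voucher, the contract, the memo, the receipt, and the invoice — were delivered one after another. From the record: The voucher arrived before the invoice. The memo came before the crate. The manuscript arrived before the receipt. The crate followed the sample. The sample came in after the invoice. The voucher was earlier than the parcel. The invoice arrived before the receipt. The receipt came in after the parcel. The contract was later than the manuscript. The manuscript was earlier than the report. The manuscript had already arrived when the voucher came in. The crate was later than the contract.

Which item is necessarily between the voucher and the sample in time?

the invoice

Tracing the constraints gives the voucher → the invoice → the sample, so the invoice sits after the voucher and before the sample.
No other item is forced both after the voucher and before the sample.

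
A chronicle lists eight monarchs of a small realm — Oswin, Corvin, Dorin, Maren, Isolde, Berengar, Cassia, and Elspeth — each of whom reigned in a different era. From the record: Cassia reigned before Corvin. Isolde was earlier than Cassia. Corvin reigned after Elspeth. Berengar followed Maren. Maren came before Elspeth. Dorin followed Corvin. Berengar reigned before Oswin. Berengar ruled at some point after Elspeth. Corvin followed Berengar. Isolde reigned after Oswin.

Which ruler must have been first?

Maren

Maren has a chain of constraints placing them before every other ruler, so Maren must be first.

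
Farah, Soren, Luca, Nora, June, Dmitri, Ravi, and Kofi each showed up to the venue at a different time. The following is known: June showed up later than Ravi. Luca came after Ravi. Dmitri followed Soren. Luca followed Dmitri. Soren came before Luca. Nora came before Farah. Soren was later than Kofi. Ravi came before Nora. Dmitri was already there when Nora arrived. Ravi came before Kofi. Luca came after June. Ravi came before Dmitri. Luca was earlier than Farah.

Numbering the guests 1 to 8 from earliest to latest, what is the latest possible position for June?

6

June must come before Farah and Luca — 2 guests forced after them.
Everything else can be placed before June in some valid order, so June can sit as late as position 8 − 2 = 6.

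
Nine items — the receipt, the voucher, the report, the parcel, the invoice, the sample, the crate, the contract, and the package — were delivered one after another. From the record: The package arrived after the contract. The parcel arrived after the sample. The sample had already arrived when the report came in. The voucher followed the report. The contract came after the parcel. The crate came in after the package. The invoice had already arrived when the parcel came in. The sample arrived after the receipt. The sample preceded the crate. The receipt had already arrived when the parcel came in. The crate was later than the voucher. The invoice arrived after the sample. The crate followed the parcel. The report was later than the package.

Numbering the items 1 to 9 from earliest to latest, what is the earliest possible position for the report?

The contract, the invoice, the package, the parcel, the receipt, and the sample must all come before the report — 6 forced predecessors.
Nothing else is forced ahead of the report, so its earliest slot is position 6 + 1 = 7.

7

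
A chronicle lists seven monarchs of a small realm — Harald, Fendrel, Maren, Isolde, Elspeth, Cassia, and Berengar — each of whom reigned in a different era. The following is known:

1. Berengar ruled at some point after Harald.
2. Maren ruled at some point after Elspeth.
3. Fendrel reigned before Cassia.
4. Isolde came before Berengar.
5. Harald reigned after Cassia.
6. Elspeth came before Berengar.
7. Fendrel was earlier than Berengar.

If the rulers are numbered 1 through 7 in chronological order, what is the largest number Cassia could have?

5

Cassia must come before Berengar and Harald — 2 rulers forced after them.
Everything else can be placed before Cassia in some valid order, so Cassia can sit as late as position 7 − 2 = 5.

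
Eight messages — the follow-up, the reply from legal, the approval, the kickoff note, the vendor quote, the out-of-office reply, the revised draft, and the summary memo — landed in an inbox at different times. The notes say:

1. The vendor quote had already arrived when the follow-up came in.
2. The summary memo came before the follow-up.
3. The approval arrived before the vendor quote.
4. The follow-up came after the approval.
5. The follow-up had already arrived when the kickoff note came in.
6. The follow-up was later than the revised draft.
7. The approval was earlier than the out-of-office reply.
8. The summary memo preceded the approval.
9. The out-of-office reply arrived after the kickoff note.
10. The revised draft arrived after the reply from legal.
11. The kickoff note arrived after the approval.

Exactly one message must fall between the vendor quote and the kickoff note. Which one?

the follow-up

Tracing the constraints gives the vendor quote → the follow-up → the kickoff note, so the follow-up sits after the vendor quote and before the kickoff note.
No other message is forced both after the vendor quote and before the kickoff note.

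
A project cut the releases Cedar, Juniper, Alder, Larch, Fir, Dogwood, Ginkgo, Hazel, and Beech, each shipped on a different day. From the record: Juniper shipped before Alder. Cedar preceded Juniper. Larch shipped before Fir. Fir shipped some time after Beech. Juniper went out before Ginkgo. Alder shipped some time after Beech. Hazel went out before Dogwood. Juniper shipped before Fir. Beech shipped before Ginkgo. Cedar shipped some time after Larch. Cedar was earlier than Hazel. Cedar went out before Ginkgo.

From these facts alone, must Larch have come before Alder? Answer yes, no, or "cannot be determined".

Chain the constraints: Larch → Cedar → Juniper → Alder. Each link is directly stated, so Larch comes before Alder.

yes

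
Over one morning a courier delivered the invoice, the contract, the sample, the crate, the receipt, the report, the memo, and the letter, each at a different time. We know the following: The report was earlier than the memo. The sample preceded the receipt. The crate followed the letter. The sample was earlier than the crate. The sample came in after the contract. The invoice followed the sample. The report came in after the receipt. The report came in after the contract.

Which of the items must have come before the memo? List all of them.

Directly stated before the memo: the report.
The contract reaches the memo via the contract → the report → the memo.
The receipt reaches the memo via the receipt → the report → the memo.
The sample reaches the memo via the sample → the receipt → the report → the memo.

the contract, the receipt, the report, the sample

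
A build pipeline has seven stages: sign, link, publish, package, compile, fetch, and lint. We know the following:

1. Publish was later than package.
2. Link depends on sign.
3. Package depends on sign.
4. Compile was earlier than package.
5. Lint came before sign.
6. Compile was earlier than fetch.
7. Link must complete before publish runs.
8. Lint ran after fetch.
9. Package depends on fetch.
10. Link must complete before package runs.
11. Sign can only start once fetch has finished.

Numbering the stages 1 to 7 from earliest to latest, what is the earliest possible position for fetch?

Compile must come before fetch — 1 forced predecessor.
Nothing else is forced ahead of fetch, so its earliest slot is position 1 + 1 = 2.

2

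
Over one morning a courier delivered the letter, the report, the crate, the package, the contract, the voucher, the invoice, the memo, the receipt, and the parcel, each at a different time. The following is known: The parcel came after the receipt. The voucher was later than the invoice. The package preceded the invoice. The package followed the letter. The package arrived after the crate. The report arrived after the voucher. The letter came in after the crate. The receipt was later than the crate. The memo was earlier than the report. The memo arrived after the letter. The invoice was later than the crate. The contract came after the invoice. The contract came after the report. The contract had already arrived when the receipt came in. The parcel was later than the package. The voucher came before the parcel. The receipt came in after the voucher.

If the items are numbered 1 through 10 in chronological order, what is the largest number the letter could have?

2

The letter must come before the contract, the invoice, the memo, the package, the parcel, the receipt, the report, and the voucher — 8 items forced after it.
Everything else can be placed before the letter in some valid order, so the letter can sit as late as position 10 − 8 = 2.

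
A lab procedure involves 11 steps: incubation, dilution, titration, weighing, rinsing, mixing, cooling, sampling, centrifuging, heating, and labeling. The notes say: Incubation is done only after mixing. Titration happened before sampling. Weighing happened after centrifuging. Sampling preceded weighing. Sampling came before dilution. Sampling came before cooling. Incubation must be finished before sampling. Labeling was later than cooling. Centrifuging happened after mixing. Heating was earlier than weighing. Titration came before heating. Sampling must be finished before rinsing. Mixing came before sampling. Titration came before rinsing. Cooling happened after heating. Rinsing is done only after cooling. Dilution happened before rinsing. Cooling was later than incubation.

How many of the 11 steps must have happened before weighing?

6

Directly stated before weighing: centrifuging, heating, and sampling.
Incubation reaches weighing via incubation → sampling → weighing.
Mixing reaches weighing via mixing → centrifuging → weighing.
Titration reaches weighing via titration → sampling → weighing.
No chain forces rinsing (or any of the others) ahead of weighing.
That's centrifuging, heating, incubation, mixing, sampling, and titration — 6 in all.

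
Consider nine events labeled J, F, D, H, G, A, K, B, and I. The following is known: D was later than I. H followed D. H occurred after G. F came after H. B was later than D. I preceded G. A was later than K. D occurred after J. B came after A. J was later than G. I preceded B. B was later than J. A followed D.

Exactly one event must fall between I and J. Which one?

G

Tracing the constraints gives I → G → J, so G sits after I and before J.
No other event is forced both after I and before J.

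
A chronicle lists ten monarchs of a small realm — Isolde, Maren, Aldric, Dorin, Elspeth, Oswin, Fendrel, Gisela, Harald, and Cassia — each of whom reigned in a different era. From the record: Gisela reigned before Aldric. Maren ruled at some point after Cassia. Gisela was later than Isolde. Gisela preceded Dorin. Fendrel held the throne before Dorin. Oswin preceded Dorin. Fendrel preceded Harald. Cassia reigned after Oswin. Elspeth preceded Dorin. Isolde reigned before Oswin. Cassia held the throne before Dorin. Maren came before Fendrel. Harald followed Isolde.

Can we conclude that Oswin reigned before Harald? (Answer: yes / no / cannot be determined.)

Chain the constraints: Oswin → Cassia → Maren → Fendrel → Harald. Each link is directly stated, so Oswin comes before Harald.

yes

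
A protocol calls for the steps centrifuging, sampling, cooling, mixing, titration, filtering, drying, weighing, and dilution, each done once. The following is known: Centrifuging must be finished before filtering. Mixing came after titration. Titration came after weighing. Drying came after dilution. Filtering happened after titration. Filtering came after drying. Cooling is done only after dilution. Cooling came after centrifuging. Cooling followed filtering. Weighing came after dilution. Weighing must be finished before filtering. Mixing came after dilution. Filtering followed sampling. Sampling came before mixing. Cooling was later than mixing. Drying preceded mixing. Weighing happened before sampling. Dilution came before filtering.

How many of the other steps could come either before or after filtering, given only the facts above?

1

Forced before filtering: centrifuging, dilution, drying, sampling, titration, and weighing; forced after filtering: cooling.
That leaves mixing with no forced order relative to filtering — 1.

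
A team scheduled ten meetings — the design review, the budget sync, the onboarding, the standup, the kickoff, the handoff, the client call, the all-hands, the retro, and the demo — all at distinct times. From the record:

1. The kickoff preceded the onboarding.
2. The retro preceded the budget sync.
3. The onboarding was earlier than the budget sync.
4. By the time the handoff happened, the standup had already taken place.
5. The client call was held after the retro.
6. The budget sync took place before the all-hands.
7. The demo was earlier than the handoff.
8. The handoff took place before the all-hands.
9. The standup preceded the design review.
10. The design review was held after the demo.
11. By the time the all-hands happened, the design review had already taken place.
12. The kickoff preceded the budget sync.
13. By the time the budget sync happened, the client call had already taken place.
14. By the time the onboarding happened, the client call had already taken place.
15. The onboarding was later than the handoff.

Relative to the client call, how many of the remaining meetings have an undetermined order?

Forced before the client call: the retro; forced after the client call: the all-hands, the budget sync, and the onboarding.
That leaves the demo, the design review, the handoff, the kickoff, and the standup with no forced order relative to the client call — 5.

5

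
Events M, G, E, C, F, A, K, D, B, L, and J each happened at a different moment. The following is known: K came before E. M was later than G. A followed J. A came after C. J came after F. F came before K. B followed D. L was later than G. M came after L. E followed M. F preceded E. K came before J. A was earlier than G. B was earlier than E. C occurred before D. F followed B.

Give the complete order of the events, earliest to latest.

C, D, B, F, K, J, A, G, L, M, E

The constraints fix every adjacent pair, so only one ordering works:
C → D → B → F → K → J → A → G → L → M → E.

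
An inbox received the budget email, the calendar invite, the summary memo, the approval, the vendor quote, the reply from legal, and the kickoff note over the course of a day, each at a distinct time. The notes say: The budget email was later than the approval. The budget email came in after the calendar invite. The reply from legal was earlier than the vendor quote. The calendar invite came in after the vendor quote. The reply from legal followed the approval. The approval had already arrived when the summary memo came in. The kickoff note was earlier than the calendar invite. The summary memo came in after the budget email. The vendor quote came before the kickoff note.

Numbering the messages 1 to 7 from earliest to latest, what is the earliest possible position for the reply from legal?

2

The approval must come before the reply from legal — 1 forced predecessor.
Nothing else is forced ahead of the reply from legal, so its earliest slot is position 1 + 1 = 2.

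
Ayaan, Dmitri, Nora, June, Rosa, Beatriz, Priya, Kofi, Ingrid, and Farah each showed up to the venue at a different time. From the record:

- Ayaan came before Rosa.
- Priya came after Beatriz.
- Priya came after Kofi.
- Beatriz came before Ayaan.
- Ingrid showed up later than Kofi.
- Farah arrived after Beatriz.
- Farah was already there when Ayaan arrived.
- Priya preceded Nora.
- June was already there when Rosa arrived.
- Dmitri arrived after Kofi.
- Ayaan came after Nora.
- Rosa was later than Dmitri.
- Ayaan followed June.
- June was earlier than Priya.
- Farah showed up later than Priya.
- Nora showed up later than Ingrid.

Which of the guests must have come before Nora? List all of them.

Directly stated before Nora: Ingrid and Priya.
Beatriz reaches Nora via Beatriz → Priya → Nora.
June reaches Nora via June → Priya → Nora.
Kofi reaches Nora via Kofi → Priya → Nora.

Beatriz, Ingrid, June, Kofi, Priya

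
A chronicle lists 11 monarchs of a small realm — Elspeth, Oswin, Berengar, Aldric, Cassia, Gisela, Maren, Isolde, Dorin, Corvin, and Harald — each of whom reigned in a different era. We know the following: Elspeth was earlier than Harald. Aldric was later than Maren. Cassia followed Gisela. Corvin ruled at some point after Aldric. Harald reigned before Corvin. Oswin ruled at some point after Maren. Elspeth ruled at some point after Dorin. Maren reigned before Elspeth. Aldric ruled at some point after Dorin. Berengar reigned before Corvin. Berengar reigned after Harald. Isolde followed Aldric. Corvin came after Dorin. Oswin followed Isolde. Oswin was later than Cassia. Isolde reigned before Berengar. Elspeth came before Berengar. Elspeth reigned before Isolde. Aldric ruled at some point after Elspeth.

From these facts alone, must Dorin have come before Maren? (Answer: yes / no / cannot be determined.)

No chain of stated constraints runs from Dorin to Maren, and none runs from Maren to Dorin either.
So the relative order of Dorin and Maren is not fixed by the given facts.

cannot be determined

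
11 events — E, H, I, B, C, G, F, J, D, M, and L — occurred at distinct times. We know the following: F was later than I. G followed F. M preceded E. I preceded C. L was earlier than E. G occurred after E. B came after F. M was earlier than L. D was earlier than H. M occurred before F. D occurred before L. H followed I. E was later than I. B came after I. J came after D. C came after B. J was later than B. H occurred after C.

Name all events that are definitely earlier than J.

B, D, F, I, M

Directly stated before J: B and D.
F reaches J via F → B → J.
I reaches J via I → B → J.
M reaches J via M → F → B → J.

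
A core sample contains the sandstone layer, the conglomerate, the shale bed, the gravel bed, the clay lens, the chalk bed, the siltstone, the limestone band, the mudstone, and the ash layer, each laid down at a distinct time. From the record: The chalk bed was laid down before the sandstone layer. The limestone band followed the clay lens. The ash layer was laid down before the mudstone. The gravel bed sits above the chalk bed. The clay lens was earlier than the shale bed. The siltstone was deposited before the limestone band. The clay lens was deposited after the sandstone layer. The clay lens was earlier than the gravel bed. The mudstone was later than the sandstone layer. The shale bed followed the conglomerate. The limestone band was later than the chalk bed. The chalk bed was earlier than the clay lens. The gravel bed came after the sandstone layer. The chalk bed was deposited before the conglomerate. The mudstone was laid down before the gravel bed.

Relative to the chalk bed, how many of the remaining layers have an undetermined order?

2

Forced after the chalk bed: the clay lens, the conglomerate, the gravel bed, the limestone band, the mudstone, the sandstone layer, and the shale bed.
That leaves the ash layer and the siltstone with no forced order relative to the chalk bed — 2.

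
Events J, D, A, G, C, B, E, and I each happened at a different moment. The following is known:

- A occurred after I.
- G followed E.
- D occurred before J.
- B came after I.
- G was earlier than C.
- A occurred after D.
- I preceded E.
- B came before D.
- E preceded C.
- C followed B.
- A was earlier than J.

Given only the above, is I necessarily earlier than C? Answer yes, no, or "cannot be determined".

Chain the constraints: I → E → C. Each link is directly stated, so I comes before C.

yes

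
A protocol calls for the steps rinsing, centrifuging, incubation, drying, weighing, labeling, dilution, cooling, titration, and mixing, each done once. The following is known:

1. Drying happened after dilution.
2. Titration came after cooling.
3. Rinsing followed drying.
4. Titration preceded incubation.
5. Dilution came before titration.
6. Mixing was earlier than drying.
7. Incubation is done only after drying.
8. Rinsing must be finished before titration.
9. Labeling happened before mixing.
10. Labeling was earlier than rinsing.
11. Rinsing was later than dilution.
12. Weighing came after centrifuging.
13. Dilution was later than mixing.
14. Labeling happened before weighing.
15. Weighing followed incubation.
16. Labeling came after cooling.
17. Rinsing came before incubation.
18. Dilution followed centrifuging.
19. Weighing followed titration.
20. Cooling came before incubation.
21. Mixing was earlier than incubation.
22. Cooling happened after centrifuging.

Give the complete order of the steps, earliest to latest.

The constraints fix every adjacent pair, so only one ordering works:
centrifuging → cooling → labeling → mixing → dilution → drying → rinsing → titration → incubation → weighing.

centrifuging, cooling, labeling, mixing, dilution, drying, rinsing, titration, incubation, weighing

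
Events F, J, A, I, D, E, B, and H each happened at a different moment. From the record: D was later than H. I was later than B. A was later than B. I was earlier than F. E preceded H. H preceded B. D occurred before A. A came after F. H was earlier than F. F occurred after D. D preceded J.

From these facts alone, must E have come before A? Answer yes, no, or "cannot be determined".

Chain the constraints: E → H → D → A. Each link is directly stated, so E comes before A.

yes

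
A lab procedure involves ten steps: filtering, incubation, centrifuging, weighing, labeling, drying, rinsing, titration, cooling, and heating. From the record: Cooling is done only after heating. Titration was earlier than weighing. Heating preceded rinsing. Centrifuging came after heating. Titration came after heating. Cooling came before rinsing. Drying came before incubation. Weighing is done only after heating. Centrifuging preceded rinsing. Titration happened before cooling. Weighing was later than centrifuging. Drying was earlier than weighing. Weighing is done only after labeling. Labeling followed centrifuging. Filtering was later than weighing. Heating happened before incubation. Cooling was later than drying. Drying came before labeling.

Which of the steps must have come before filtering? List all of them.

centrifuging, drying, heating, labeling, titration, weighing

Directly stated before filtering: weighing.
Centrifuging reaches filtering via centrifuging → weighing → filtering.
Drying reaches filtering via drying → weighing → filtering.
Heating reaches filtering via heating → weighing → filtering.
Likewise labeling and titration each reach filtering by chaining the stated constraints.
No chain forces incubation (or any of the others) ahead of filtering.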